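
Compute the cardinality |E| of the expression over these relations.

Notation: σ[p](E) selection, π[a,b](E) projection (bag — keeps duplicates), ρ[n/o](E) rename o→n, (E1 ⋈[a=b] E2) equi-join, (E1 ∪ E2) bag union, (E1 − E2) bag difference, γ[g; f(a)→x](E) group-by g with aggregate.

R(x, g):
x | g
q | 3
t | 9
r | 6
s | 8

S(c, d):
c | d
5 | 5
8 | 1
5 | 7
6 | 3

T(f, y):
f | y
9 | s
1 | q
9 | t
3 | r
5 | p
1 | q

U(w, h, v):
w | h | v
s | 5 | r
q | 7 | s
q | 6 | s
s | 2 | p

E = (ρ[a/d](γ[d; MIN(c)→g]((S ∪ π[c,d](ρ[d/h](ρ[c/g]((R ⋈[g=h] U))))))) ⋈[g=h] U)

Row counts bottom-up:
  S → 4
  R → 4
  U → 4
  (R ⋈[g=h] U) → 1
  ρ[c/g]((R ⋈[g=h] U)) → 1
  ρ[d/h](ρ[c/g]((R ⋈[g=h] U))) → 1
  π[c,d](ρ[d/h](ρ[c/g]((R ⋈[g=h] U)))) → 1
  (S ∪ π[c,d](ρ[d/h](ρ[c/g]((R ⋈[g=h] U))))) → 5
  γ[d; MIN(c)→g]((S ∪ π[c,d](ρ[d/h](ρ[c/g]((R ⋈[g=h] U)))))) → 5
  ρ[a/d](γ[d; MIN(c)→g]((S ∪ π[c,d](ρ[d/h](ρ[c/g]((R ⋈[g=h] U))))))) → 5
  U → 4
  (ρ[a/d](γ[d; MIN(c)→g]((S ∪ π[c,d](ρ[d/h](ρ[c/g]((R ⋈[g=h] U))))))) ⋈[g=h] U) → 4

|E| = 4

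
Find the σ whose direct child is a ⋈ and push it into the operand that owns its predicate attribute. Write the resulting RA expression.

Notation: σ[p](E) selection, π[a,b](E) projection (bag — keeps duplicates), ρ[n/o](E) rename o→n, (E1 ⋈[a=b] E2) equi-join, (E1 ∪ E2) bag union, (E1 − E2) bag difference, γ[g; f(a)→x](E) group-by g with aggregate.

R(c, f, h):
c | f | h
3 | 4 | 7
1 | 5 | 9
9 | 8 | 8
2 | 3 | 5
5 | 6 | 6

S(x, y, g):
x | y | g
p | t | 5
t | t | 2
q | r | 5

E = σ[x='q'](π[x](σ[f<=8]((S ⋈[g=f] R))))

σ filters on f, owned by the right side.
E' = σ[x='q'](π[x]((S ⋈[g=f] σ[f<=8](R))))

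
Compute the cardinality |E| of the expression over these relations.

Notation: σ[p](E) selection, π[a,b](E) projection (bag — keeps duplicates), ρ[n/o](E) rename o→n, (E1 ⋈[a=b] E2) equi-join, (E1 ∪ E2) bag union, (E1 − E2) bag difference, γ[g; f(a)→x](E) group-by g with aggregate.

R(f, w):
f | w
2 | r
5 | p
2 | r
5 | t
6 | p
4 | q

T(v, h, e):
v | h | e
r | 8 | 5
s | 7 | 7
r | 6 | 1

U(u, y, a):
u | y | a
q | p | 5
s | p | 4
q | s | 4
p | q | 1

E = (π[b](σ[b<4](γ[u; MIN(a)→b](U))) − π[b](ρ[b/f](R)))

Subexpression sizes:
  U → 4
  γ[u; MIN(a)→b](U) → 3
  σ[b<4](γ[u; MIN(a)→b](U)) → 1
  π[b](σ[b<4](γ[u; MIN(a)→b](U))) → 1
  R → 6
  ρ[b/f](R) → 6
  π[b](ρ[b/f](R)) → 6
  (π[b](σ[b<4](γ[u; MIN(a)→b](U))) − π[b](ρ[b/f](R))) → 1

|E| = 1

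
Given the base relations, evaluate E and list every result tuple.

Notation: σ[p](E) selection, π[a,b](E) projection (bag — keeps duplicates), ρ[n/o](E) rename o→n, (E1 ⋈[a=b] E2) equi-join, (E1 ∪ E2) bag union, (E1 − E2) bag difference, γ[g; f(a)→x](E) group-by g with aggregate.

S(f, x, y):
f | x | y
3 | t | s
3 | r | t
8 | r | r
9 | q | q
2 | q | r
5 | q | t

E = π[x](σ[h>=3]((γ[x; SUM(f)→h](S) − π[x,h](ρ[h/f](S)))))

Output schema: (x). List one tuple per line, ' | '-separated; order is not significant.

Row counts bottom-up:
  S → 6
  γ[x; SUM(f)→h](S) → 3
  S → 6
  ρ[h/f](S) → 6
  π[x,h](ρ[h/f](S)) → 6
  (γ[x; SUM(f)→h](S) − π[x,h](ρ[h/f](S))) → 2
  σ[h>=3]((γ[x; SUM(f)→h](S) − π[x,h](ρ[h/f](S)))) → 2
  π[x](σ[h>=3]((γ[x; SUM(f)→h](S) − π[x,h](ρ[h/f](S))))) → 2

== RESULT ==
x
q
r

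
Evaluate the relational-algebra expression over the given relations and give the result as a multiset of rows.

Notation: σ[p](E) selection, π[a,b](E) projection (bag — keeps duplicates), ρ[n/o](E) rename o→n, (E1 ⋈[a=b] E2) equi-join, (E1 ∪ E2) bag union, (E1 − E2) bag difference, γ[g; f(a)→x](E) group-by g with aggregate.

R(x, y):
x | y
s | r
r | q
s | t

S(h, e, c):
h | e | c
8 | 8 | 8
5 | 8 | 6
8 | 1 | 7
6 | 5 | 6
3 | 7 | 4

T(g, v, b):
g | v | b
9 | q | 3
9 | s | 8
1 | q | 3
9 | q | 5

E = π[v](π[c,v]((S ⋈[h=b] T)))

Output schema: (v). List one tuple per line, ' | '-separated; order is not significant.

Per-node cardinality:
  S → 5
  T → 4
  (S ⋈[h=b] T) → 5
  π[c,v]((S ⋈[h=b] T)) → 5
  π[v](π[c,v]((S ⋈[h=b] T))) → 5

== RESULT ==
v
q
q
q
s
s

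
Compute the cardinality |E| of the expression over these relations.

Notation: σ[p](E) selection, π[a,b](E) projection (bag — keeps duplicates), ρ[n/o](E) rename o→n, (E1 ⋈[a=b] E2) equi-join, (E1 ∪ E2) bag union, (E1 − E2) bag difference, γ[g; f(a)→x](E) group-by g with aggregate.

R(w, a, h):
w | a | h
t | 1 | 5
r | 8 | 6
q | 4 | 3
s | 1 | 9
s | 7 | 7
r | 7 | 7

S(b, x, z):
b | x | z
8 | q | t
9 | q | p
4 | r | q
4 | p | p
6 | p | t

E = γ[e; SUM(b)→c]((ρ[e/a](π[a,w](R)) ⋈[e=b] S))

Per-node cardinality:
  R → 6
  π[a,w](R) → 6
  ρ[e/a](π[a,w](R)) → 6
  S → 5
  (ρ[e/a](π[a,w](R)) ⋈[e=b] S) → 3
  γ[e; SUM(b)→c]((ρ[e/a](π[a,w](R)) ⋈[e=b] S)) → 2

|E| = 2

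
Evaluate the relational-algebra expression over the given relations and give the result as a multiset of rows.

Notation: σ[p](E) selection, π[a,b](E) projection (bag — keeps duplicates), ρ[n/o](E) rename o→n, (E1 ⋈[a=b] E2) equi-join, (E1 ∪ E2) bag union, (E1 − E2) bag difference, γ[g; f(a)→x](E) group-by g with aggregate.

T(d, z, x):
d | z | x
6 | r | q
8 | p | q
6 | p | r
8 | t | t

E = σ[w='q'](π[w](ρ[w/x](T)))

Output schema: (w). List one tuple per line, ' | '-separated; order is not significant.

Row counts bottom-up:
  T → 4
  ρ[w/x](T) → 4
  π[w](ρ[w/x](T)) → 4
  σ[w='q'](π[w](ρ[w/x](T))) → 2

== RESULT ==
w
q
q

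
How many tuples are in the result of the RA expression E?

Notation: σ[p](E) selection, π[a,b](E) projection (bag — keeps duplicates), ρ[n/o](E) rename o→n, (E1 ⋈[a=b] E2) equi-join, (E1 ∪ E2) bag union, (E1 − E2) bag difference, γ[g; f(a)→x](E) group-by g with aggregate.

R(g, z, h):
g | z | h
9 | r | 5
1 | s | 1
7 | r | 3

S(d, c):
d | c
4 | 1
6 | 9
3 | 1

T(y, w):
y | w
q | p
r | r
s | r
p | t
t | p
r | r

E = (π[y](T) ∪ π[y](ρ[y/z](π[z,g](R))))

Subexpression sizes:
  T → 6
  π[y](T) → 6
  R → 3
  π[z,g](R) → 3
  ρ[y/z](π[z,g](R)) → 3
  π[y](ρ[y/z](π[z,g](R))) → 3
  (π[y](T) ∪ π[y](ρ[y/z](π[z,g](R)))) → 9

|E| = 9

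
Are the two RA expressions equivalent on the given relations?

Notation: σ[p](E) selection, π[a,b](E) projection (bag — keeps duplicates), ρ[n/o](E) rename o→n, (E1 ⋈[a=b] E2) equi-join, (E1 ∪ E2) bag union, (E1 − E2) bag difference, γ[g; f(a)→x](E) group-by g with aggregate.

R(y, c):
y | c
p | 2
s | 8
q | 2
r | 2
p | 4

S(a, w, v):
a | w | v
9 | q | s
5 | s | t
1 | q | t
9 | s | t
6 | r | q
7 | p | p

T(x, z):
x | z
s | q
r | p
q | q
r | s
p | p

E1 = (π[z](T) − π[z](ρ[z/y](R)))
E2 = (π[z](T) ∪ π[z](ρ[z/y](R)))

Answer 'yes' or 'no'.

E1 subexpression sizes:
  T → 5
  π[z](T) → 5
  R → 5
  ρ[z/y](R) → 5
  π[z](ρ[z/y](R)) → 5
  (π[z](T) − π[z](ρ[z/y](R))) → 1
E2 subexpression sizes:
  T → 5
  π[z](T) → 5
  R → 5
  ρ[z/y](R) → 5
  π[z](ρ[z/y](R)) → 5
  (π[z](T) ∪ π[z](ρ[z/y](R))) → 10

E1 result:
z
q
E2 result:
z
p
p
p
p
q
q
q
r
s
s
Witness: ('s',) appears 0× in E1 but 2× in E2.

no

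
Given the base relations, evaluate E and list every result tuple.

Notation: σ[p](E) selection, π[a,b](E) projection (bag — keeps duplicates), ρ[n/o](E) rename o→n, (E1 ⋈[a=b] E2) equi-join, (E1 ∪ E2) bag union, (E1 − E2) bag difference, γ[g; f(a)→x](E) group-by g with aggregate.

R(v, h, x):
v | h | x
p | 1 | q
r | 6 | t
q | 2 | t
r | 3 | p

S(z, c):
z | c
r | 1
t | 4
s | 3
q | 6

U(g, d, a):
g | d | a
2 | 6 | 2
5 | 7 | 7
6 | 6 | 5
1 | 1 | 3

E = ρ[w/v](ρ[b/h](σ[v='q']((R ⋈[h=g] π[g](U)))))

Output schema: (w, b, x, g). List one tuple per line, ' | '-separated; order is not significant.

Row counts bottom-up:
  R → 4
  U → 4
  π[g](U) → 4
  (R ⋈[h=g] π[g](U)) → 3
  σ[v='q']((R ⋈[h=g] π[g](U))) → 1
  ρ[b/h](σ[v='q']((R ⋈[h=g] π[g](U)))) → 1
  ρ[w/v](ρ[b/h](σ[v='q']((R ⋈[h=g] π[g](U))))) → 1

== RESULT ==
w | b | x | g
q | 2 | t | 2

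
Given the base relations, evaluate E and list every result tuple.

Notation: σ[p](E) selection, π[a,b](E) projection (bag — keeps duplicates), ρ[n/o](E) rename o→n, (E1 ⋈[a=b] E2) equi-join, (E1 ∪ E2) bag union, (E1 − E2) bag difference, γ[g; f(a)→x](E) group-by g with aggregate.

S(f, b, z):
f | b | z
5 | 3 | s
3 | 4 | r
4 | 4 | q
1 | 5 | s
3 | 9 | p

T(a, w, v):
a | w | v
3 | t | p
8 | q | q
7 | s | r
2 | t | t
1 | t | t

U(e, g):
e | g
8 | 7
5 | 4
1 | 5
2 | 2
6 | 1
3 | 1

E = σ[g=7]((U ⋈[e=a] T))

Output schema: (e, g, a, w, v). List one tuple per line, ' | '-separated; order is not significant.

Row counts bottom-up:
  U → 6
  T → 5
  (U ⋈[e=a] T) → 4
  σ[g=7]((U ⋈[e=a] T)) → 1

== RESULT ==
e | g | a | w | v
8 | 7 | 8 | q | q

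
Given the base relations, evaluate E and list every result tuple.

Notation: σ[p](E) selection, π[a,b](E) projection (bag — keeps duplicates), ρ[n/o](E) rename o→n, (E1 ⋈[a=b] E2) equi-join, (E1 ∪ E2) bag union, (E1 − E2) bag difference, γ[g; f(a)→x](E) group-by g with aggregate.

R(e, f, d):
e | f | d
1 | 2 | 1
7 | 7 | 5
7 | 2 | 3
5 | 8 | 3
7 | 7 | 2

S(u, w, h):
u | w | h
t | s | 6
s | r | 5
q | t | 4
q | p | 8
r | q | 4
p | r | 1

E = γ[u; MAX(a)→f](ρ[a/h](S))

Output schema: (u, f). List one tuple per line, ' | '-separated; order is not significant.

Row counts bottom-up:
  S → 6
  ρ[a/h](S) → 6
  γ[u; MAX(a)→f](ρ[a/h](S)) → 5

== RESULT ==
u | f
p | 1
q | 8
r | 4
s | 5
t | 6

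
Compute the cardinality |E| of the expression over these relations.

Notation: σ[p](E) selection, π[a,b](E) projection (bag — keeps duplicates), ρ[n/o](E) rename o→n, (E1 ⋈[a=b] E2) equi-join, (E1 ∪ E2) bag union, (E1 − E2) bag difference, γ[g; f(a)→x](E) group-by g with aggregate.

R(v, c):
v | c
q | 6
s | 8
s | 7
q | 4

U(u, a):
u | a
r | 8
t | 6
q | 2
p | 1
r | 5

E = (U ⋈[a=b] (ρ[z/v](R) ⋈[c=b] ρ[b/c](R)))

Row counts bottom-up:
  U → 5
  R → 4
  ρ[z/v](R) → 4
  R → 4
  ρ[b/c](R) → 4
  (ρ[z/v](R) ⋈[c=b] ρ[b/c](R)) → 4
  (U ⋈[a=b] (ρ[z/v](R) ⋈[c=b] ρ[b/c](R))) → 2

|E| = 2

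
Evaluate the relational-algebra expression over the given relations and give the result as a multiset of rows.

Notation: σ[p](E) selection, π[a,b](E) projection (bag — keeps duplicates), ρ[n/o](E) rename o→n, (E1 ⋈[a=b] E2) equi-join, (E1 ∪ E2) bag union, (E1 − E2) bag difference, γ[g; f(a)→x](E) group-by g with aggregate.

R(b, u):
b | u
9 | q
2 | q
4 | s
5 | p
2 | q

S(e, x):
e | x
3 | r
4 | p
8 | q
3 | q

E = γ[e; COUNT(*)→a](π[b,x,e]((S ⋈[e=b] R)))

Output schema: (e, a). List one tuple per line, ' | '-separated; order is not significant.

Per-node cardinality:
  S → 4
  R → 5
  (S ⋈[e=b] R) → 1
  π[b,x,e]((S ⋈[e=b] R)) → 1
  γ[e; COUNT(*)→a](π[b,x,e]((S ⋈[e=b] R))) → 1

== RESULT ==
e | a
4 | 1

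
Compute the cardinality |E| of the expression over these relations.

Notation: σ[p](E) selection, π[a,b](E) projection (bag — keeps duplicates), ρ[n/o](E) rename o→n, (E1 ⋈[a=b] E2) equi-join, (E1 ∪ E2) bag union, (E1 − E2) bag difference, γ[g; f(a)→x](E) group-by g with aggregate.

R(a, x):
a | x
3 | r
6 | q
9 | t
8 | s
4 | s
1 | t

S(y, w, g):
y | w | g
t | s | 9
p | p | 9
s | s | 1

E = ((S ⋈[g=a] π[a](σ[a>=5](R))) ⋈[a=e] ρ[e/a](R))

Row counts bottom-up:
  S → 3
  R → 6
  σ[a>=5](R) → 3
  π[a](σ[a>=5](R)) → 3
  (S ⋈[g=a] π[a](σ[a>=5](R))) → 2
  R → 6
  ρ[e/a](R) → 6
  ((S ⋈[g=a] π[a](σ[a>=5](R))) ⋈[a=e] ρ[e/a](R)) → 2

|E| = 2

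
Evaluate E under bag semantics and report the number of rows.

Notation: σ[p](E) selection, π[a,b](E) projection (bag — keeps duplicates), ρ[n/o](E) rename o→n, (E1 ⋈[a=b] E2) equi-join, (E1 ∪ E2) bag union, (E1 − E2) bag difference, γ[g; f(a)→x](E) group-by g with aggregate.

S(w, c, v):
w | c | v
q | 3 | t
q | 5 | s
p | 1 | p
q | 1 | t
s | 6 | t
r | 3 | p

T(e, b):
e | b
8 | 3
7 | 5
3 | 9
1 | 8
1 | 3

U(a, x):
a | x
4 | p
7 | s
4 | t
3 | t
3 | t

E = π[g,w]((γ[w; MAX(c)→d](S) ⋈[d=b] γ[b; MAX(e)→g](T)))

Row counts bottom-up:
  S → 6
  γ[w; MAX(c)→d](S) → 4
  T → 5
  γ[b; MAX(e)→g](T) → 4
  (γ[w; MAX(c)→d](S) ⋈[d=b] γ[b; MAX(e)→g](T)) → 2
  π[g,w]((γ[w; MAX(c)→d](S) ⋈[d=b] γ[b; MAX(e)→g](T))) → 2

|E| = 2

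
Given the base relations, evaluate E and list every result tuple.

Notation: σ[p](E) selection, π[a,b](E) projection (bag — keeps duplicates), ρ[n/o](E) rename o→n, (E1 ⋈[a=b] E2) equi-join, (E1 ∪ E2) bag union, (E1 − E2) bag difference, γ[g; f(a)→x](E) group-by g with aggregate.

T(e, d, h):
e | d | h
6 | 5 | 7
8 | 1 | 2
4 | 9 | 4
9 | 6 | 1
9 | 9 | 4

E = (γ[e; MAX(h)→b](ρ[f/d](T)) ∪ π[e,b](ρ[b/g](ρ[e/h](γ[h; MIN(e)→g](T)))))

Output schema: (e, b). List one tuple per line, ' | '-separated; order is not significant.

Stepwise |·|:
  T → 5
  ρ[f/d](T) → 5
  γ[e; MAX(h)→b](ρ[f/d](T)) → 4
  T → 5
  γ[h; MIN(e)→g](T) → 4
  ρ[e/h](γ[h; MIN(e)→g](T)) → 4
  ρ[b/g](ρ[e/h](γ[h; MIN(e)→g](T))) → 4
  π[e,b](ρ[b/g](ρ[e/h](γ[h; MIN(e)→g](T)))) → 4
  (γ[e; MAX(h)→b](ρ[f/d](T)) ∪ π[e,b](ρ[b/g](ρ[e/h](γ[h; MIN(e)→g](T))))) → 8

== RESULT ==
e | b
1 | 9
2 | 8
4 | 4
4 | 4
6 | 7
7 | 6
8 | 2
9 | 4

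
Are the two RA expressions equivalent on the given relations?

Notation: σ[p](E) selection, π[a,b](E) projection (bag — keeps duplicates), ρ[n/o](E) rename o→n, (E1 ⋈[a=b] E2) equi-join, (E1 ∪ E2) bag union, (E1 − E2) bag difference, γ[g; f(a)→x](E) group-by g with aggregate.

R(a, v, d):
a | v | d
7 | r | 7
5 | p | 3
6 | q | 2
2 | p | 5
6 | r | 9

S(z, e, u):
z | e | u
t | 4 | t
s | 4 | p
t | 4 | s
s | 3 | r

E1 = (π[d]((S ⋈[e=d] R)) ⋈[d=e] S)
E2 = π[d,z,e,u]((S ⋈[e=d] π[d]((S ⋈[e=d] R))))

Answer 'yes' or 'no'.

E1 stepwise |·|:
  S → 4
  R → 5
  (S ⋈[e=d] R) → 1
  π[d]((S ⋈[e=d] R)) → 1
  S → 4
  (π[d]((S ⋈[e=d] R)) ⋈[d=e] S) → 1
E2 stepwise |·|:
  S → 4
  S → 4
  R → 5
  (S ⋈[e=d] R) → 1
  π[d]((S ⋈[e=d] R)) → 1
  (S ⋈[e=d] π[d]((S ⋈[e=d] R))) → 1
  π[d,z,e,u]((S ⋈[e=d] π[d]((S ⋈[e=d] R)))) → 1

E1 and E2 produce the same multiset:
d | z | e | u
3 | s | 3 | r

yes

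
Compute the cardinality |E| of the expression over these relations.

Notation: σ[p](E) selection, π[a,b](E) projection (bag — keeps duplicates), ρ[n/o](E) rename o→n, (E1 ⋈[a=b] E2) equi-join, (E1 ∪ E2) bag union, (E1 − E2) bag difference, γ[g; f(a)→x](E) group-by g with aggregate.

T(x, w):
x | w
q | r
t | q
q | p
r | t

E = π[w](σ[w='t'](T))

Subexpression sizes:
  T → 4
  σ[w='t'](T) → 1
  π[w](σ[w='t'](T)) → 1

|E| = 1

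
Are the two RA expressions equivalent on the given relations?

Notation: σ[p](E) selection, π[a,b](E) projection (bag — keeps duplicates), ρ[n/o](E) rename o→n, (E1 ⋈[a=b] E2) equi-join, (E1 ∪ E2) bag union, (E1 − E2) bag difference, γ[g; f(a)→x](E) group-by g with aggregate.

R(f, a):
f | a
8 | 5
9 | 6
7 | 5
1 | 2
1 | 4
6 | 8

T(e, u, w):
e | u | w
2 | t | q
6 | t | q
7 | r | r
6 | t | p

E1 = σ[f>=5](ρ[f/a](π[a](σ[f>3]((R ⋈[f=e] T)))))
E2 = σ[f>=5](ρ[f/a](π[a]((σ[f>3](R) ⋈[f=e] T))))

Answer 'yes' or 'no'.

E1 stepwise |·|:
  R → 6
  T → 4
  (R ⋈[f=e] T) → 3
  σ[f>3]((R ⋈[f=e] T)) → 3
  π[a](σ[f>3]((R ⋈[f=e] T))) → 3
  ρ[f/a](π[a](σ[f>3]((R ⋈[f=e] T)))) → 3
  σ[f>=5](ρ[f/a](π[a](σ[f>3]((R ⋈[f=e] T))))) → 3
E2 stepwise |·|:
  R → 6
  σ[f>3](R) → 4
  T → 4
  (σ[f>3](R) ⋈[f=e] T) → 3
  π[a]((σ[f>3](R) ⋈[f=e] T)) → 3
  ρ[f/a](π[a]((σ[f>3](R) ⋈[f=e] T))) → 3
  σ[f>=5](ρ[f/a](π[a]((σ[f>3](R) ⋈[f=e] T)))) → 3

E1 and E2 produce the same multiset:
f
5
8
8

yes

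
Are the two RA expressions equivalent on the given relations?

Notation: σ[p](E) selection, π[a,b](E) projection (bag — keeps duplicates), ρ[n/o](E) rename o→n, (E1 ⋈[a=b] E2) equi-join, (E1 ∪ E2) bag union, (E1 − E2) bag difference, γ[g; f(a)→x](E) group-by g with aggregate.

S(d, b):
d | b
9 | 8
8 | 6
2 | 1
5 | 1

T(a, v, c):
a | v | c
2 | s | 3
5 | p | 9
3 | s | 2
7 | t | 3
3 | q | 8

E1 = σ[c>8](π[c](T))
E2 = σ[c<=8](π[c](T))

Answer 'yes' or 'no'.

E1 stepwise |·|:
  T → 5
  π[c](T) → 5
  σ[c>8](π[c](T)) → 1
E2 stepwise |·|:
  T → 5
  π[c](T) → 5
  σ[c<=8](π[c](T)) → 4

E1 result:
c
9
E2 result:
c
2
3
3
8
Witness: (3,) appears 0× in E1 but 2× in E2.

no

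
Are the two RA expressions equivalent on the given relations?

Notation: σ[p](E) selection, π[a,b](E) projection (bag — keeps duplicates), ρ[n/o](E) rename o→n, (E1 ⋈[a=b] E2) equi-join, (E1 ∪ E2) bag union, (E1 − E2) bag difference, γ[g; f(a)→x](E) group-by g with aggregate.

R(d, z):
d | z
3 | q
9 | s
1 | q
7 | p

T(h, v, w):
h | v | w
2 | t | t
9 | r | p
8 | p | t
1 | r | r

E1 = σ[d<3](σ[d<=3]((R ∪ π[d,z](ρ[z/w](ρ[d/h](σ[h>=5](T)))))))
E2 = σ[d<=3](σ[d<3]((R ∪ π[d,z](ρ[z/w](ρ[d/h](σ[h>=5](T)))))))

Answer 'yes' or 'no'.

E1 per-node cardinality:
  R → 4
  T → 4
  σ[h>=5](T) → 2
  ρ[d/h](σ[h>=5](T)) → 2
  ρ[z/w](ρ[d/h](σ[h>=5](T))) → 2
  π[d,z](ρ[z/w](ρ[d/h](σ[h>=5](T)))) → 2
  (R ∪ π[d,z](ρ[z/w](ρ[d/h](σ[h>=5](T))))) → 6
  σ[d<=3]((R ∪ π[d,z](ρ[z/w](ρ[d/h](σ[h>=5](T)))))) → 2
  σ[d<3](σ[d<=3]((R ∪ π[d,z](ρ[z/w](ρ[d/h](σ[h>=5](T))))))) → 1
E2 per-node cardinality:
  R → 4
  T → 4
  σ[h>=5](T) → 2
  ρ[d/h](σ[h>=5](T)) → 2
  ρ[z/w](ρ[d/h](σ[h>=5](T))) → 2
  π[d,z](ρ[z/w](ρ[d/h](σ[h>=5](T)))) → 2
  (R ∪ π[d,z](ρ[z/w](ρ[d/h](σ[h>=5](T))))) → 6
  σ[d<3]((R ∪ π[d,z](ρ[z/w](ρ[d/h](σ[h>=5](T)))))) → 1
  σ[d<=3](σ[d<3]((R ∪ π[d,z](ρ[z/w](ρ[d/h](σ[h>=5](T))))))) → 1

E1 and E2 produce the same multiset:
d | z
1 | q

yes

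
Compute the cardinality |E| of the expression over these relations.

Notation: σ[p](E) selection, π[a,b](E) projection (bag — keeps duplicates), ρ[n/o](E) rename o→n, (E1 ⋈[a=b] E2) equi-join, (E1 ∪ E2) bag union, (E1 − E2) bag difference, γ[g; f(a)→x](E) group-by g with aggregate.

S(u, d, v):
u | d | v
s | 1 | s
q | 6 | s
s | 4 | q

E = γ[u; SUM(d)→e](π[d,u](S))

Row counts bottom-up:
  S → 3
  π[d,u](S) → 3
  γ[u; SUM(d)→e](π[d,u](S)) → 2

|E| = 2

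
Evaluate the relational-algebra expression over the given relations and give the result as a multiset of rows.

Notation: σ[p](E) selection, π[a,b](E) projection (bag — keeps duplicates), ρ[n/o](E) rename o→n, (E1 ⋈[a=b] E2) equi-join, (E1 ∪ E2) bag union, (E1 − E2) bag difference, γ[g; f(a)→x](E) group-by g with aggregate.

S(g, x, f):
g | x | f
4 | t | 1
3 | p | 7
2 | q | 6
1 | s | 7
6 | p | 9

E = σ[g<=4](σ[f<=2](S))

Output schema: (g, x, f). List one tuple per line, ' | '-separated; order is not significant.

Stepwise |·|:
  S → 5
  σ[f<=2](S) → 1
  σ[g<=4](σ[f<=2](S)) → 1

== RESULT ==
g | x | f
4 | t | 1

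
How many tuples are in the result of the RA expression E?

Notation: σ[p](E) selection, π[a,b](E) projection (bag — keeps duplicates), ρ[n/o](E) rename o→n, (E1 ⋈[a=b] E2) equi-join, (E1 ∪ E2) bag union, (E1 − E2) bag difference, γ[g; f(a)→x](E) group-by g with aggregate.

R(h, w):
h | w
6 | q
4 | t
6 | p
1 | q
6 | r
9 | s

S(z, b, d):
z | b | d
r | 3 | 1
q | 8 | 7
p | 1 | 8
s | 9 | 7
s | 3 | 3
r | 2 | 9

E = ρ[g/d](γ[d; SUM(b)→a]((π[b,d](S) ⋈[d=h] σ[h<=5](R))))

Subexpression sizes:
  S → 6
  π[b,d](S) → 6
  R → 6
  σ[h<=5](R) → 2
  (π[b,d](S) ⋈[d=h] σ[h<=5](R)) → 1
  γ[d; SUM(b)→a]((π[b,d](S) ⋈[d=h] σ[h<=5](R))) → 1
  ρ[g/d](γ[d; SUM(b)→a]((π[b,d](S) ⋈[d=h] σ[h<=5](R)))) → 1

|E| = 1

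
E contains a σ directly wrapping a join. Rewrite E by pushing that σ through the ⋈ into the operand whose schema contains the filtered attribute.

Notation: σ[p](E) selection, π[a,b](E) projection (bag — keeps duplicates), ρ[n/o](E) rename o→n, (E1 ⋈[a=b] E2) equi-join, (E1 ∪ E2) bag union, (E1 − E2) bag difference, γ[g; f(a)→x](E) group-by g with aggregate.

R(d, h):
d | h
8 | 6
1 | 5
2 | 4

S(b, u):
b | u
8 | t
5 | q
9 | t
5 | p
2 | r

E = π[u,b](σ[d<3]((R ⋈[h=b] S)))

σ filters on d, owned by the left side.
E' = π[u,b]((σ[d<3](R) ⋈[h=b] S))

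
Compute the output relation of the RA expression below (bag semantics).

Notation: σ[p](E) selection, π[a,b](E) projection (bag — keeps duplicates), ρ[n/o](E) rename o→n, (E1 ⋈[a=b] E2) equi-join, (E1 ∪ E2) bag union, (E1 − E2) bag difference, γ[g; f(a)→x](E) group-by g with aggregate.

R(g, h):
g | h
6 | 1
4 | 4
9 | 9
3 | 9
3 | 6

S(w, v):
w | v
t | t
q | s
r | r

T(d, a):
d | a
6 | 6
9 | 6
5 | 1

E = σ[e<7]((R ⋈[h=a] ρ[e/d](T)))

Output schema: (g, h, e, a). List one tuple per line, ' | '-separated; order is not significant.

Per-node cardinality:
  R → 5
  T → 3
  ρ[e/d](T) → 3
  (R ⋈[h=a] ρ[e/d](T)) → 3
  σ[e<7]((R ⋈[h=a] ρ[e/d](T))) → 2

== RESULT ==
g | h | e | a
3 | 6 | 6 | 6
6 | 1 | 5 | 1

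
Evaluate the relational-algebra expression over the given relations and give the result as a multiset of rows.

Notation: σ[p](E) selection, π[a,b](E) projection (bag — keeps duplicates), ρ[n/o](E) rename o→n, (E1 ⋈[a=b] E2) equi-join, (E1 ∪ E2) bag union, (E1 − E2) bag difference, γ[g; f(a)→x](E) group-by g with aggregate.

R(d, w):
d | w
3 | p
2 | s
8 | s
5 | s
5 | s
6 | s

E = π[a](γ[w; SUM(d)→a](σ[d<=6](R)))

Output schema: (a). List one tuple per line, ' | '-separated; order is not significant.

Stepwise |·|:
  R → 6
  σ[d<=6](R) → 5
  γ[w; SUM(d)→a](σ[d<=6](R)) → 2
  π[a](γ[w; SUM(d)→a](σ[d<=6](R))) → 2

== RESULT ==
a
3
18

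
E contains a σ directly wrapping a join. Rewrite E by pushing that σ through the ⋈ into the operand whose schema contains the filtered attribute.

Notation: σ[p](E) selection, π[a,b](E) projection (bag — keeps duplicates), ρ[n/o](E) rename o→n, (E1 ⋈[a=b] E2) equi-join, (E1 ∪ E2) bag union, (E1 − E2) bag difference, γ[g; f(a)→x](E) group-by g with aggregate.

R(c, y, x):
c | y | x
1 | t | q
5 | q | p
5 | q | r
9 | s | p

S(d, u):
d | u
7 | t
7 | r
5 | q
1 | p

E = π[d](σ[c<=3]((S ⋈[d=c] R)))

σ filters on c, owned by the right side.
E' = π[d]((S ⋈[d=c] σ[c<=3](R)))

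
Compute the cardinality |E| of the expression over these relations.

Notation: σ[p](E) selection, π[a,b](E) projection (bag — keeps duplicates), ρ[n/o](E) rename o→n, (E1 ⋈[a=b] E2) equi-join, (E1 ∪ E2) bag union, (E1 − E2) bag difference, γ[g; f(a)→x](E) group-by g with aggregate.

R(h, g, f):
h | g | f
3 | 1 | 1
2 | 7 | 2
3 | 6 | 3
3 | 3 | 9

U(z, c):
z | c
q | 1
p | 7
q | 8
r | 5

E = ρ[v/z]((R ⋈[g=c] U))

Per-node cardinality:
  R → 4
  U → 4
  (R ⋈[g=c] U) → 2
  ρ[v/z]((R ⋈[g=c] U)) → 2

|E| = 2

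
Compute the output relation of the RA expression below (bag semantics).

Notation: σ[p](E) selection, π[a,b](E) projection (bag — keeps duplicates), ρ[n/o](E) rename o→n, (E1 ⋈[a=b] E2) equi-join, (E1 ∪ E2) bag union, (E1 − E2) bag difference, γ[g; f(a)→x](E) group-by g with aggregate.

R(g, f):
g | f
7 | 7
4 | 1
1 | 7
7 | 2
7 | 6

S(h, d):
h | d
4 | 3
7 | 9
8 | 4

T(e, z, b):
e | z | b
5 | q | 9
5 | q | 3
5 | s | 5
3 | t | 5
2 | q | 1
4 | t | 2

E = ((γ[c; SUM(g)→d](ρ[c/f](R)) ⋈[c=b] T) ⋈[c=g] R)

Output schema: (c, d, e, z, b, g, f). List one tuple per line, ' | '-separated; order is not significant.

Row counts bottom-up:
  R → 5
  ρ[c/f](R) → 5
  γ[c; SUM(g)→d](ρ[c/f](R)) → 4
  T → 6
  (γ[c; SUM(g)→d](ρ[c/f](R)) ⋈[c=b] T) → 2
  R → 5
  ((γ[c; SUM(g)→d](ρ[c/f](R)) ⋈[c=b] T) ⋈[c=g] R) → 1

== RESULT ==
c | d | e | z | b | g | f
1 | 4 | 2 | q | 1 | 1 | 7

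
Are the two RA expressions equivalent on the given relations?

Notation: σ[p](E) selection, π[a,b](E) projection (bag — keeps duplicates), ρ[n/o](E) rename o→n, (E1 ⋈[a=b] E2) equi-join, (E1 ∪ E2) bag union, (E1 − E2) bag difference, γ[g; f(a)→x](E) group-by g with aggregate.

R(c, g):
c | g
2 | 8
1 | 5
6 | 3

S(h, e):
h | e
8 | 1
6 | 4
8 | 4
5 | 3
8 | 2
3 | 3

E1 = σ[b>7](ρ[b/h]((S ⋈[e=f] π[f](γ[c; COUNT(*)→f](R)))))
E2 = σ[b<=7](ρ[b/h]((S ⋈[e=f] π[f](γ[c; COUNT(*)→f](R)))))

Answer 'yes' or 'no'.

E1 stepwise |·|:
  S → 6
  R → 3
  γ[c; COUNT(*)→f](R) → 3
  π[f](γ[c; COUNT(*)→f](R)) → 3
  (S ⋈[e=f] π[f](γ[c; COUNT(*)→f](R))) → 3
  ρ[b/h]((S ⋈[e=f] π[f](γ[c; COUNT(*)→f](R)))) → 3
  σ[b>7](ρ[b/h]((S ⋈[e=f] π[f](γ[c; COUNT(*)→f](R))))) → 3
E2 stepwise |·|:
  S → 6
  R → 3
  γ[c; COUNT(*)→f](R) → 3
  π[f](γ[c; COUNT(*)→f](R)) → 3
  (S ⋈[e=f] π[f](γ[c; COUNT(*)→f](R))) → 3
  ρ[b/h]((S ⋈[e=f] π[f](γ[c; COUNT(*)→f](R)))) → 3
  σ[b<=7](ρ[b/h]((S ⋈[e=f] π[f](γ[c; COUNT(*)→f](R))))) → 0

E1 result:
b | e | f
8 | 1 | 1
8 | 1 | 1
8 | 1 | 1
E2 result:
b | e | f
(0 rows)
Witness: (8, 1, 1) appears 3× in E1 but 0× in E2.

no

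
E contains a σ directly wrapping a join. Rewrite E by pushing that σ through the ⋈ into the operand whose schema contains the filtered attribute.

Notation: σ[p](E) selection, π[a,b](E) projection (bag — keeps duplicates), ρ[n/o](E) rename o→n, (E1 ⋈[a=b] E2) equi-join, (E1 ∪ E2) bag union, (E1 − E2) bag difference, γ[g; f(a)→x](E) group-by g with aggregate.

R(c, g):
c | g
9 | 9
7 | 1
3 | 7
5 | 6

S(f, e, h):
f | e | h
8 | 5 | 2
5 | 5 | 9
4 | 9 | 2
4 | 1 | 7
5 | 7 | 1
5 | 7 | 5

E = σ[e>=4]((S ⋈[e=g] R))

σ filters on e, owned by the left side.
E' = (σ[e>=4](S) ⋈[e=g] R)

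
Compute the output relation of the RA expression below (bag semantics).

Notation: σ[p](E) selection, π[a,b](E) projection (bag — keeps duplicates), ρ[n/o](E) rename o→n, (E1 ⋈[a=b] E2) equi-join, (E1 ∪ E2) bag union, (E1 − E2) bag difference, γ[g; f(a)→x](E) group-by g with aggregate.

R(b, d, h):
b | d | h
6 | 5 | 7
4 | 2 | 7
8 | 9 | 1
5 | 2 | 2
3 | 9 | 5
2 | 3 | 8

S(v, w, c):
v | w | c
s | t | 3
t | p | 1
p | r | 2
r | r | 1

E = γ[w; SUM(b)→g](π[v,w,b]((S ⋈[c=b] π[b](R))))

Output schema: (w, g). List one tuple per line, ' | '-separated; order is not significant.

Row counts bottom-up:
  S → 4
  R → 6
  π[b](R) → 6
  (S ⋈[c=b] π[b](R)) → 2
  π[v,w,b]((S ⋈[c=b] π[b](R))) → 2
  γ[w; SUM(b)→g](π[v,w,b]((S ⋈[c=b] π[b](R)))) → 2

== RESULT ==
w | g
r | 2
t | 3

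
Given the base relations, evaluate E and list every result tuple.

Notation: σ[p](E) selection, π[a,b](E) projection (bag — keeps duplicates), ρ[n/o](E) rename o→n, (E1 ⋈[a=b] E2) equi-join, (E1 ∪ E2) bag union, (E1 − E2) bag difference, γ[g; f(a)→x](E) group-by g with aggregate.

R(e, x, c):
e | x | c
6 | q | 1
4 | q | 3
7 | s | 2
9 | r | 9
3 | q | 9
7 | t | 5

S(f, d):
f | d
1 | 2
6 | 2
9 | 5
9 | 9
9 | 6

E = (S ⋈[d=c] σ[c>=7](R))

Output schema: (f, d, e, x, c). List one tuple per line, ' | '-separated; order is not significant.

Per-node cardinality:
  S → 5
  R → 6
  σ[c>=7](R) → 2
  (S ⋈[d=c] σ[c>=7](R)) → 2

== RESULT ==
f | d | e | x | c
9 | 9 | 3 | q | 9
9 | 9 | 9 | r | 9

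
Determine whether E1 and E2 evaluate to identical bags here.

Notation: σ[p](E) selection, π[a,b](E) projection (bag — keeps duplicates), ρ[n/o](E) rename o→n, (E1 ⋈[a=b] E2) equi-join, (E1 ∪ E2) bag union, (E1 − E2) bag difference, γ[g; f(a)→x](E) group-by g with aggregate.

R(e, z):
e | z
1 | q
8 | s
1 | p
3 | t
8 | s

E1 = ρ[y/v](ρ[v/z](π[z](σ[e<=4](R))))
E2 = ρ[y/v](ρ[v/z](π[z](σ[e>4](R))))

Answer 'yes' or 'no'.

E1 stepwise |·|:
  R → 5
  σ[e<=4](R) → 3
  π[z](σ[e<=4](R)) → 3
  ρ[v/z](π[z](σ[e<=4](R))) → 3
  ρ[y/v](ρ[v/z](π[z](σ[e<=4](R)))) → 3
E2 stepwise |·|:
  R → 5
  σ[e>4](R) → 2
  π[z](σ[e>4](R)) → 2
  ρ[v/z](π[z](σ[e>4](R))) → 2
  ρ[y/v](ρ[v/z](π[z](σ[e>4](R)))) → 2

E1 result:
y
p
q
t
E2 result:
y
s
s
Witness: ('t',) appears 1× in E1 but 0× in E2.

no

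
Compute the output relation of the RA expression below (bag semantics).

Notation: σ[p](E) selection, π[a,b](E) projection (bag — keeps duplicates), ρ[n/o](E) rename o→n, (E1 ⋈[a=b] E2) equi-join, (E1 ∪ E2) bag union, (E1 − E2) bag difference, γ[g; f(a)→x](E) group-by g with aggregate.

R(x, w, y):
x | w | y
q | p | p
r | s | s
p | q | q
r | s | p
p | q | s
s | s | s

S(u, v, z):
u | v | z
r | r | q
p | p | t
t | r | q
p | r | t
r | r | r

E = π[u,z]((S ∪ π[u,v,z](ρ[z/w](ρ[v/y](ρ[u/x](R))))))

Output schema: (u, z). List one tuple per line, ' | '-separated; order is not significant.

Per-node cardinality:
  S → 5
  R → 6
  ρ[u/x](R) → 6
  ρ[v/y](ρ[u/x](R)) → 6
  ρ[z/w](ρ[v/y](ρ[u/x](R))) → 6
  π[u,v,z](ρ[z/w](ρ[v/y](ρ[u/x](R)))) → 6
  (S ∪ π[u,v,z](ρ[z/w](ρ[v/y](ρ[u/x](R))))) → 11
  π[u,z]((S ∪ π[u,v,z](ρ[z/w](ρ[v/y](ρ[u/x](R)))))) → 11

== RESULT ==
u | z
p | q
p | q
p | t
p | t
q | p
r | q
r | r
r | s
r | s
s | s
t | q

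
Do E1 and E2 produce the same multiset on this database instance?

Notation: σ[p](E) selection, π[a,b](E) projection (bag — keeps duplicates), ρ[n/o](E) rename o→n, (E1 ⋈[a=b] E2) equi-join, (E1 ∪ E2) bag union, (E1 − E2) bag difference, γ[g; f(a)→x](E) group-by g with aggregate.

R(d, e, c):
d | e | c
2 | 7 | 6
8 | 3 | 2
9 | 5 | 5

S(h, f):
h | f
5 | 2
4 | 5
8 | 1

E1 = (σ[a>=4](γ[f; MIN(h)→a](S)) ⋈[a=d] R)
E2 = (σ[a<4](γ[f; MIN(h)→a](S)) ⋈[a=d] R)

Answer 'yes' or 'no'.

E1 subexpression sizes:
  S → 3
  γ[f; MIN(h)→a](S) → 3
  σ[a>=4](γ[f; MIN(h)→a](S)) → 3
  R → 3
  (σ[a>=4](γ[f; MIN(h)→a](S)) ⋈[a=d] R) → 1
E2 subexpression sizes:
  S → 3
  γ[f; MIN(h)→a](S) → 3
  σ[a<4](γ[f; MIN(h)→a](S)) → 0
  R → 3
  (σ[a<4](γ[f; MIN(h)→a](S)) ⋈[a=d] R) → 0

E1 result:
f | a | d | e | c
1 | 8 | 8 | 3 | 2
E2 result:
f | a | d | e | c
(0 rows)
Witness: (1, 8, 8, 3, 2) appears 1× in E1 but 0× in E2.

no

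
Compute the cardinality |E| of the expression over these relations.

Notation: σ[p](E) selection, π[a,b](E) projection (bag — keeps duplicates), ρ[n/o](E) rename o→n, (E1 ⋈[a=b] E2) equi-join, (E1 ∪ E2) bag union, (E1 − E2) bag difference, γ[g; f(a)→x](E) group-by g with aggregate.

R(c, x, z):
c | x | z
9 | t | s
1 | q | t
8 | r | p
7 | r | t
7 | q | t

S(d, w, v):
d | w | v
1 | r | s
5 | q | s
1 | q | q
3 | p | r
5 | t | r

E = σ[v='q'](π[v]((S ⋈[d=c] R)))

Subexpression sizes:
  S → 5
  R → 5
  (S ⋈[d=c] R) → 2
  π[v]((S ⋈[d=c] R)) → 2
  σ[v='q'](π[v]((S ⋈[d=c] R))) → 1

|E| = 1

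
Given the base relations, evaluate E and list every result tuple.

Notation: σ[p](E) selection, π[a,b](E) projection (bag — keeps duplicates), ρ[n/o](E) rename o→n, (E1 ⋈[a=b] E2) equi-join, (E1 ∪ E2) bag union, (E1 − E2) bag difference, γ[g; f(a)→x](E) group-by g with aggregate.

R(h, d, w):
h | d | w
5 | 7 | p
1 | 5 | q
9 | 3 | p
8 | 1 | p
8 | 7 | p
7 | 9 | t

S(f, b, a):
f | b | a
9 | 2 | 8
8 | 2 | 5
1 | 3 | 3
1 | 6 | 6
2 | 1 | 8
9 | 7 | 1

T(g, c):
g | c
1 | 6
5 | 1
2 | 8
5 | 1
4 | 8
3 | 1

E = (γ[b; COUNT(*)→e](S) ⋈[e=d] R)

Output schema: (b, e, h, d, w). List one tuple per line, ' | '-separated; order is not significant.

Per-node cardinality:
  S → 6
  γ[b; COUNT(*)→e](S) → 5
  R → 6
  (γ[b; COUNT(*)→e](S) ⋈[e=d] R) → 4

== RESULT ==
b | e | h | d | w
1 | 1 | 8 | 1 | p
3 | 1 | 8 | 1 | p
6 | 1 | 8 | 1 | p
7 | 1 | 8 | 1 | p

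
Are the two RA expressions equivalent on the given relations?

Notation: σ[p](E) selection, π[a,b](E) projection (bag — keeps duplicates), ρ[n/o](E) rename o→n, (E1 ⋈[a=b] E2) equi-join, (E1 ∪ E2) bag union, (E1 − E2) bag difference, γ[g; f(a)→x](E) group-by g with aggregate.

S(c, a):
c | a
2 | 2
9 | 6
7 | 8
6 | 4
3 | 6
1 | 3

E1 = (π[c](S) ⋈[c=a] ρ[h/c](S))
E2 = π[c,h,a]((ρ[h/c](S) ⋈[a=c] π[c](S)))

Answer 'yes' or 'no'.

E1 subexpression sizes:
  S → 6
  π[c](S) → 6
  S → 6
  ρ[h/c](S) → 6
  (π[c](S) ⋈[c=a] ρ[h/c](S)) → 4
E2 subexpression sizes:
  S → 6
  ρ[h/c](S) → 6
  S → 6
  π[c](S) → 6
  (ρ[h/c](S) ⋈[a=c] π[c](S)) → 4
  π[c,h,a]((ρ[h/c](S) ⋈[a=c] π[c](S))) → 4

E1 and E2 produce the same multiset:
c | h | a
2 | 2 | 2
3 | 1 | 3
6 | 3 | 6
6 | 9 | 6

yes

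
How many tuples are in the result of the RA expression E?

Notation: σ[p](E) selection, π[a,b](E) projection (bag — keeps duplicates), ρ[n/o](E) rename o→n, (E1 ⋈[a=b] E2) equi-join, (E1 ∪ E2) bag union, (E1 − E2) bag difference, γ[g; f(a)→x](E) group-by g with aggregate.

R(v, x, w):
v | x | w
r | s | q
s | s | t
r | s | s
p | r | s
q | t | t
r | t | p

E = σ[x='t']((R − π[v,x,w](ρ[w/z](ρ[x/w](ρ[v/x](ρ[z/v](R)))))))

Per-node cardinality:
  R → 6
  R → 6
  ρ[z/v](R) → 6
  ρ[v/x](ρ[z/v](R)) → 6
  ρ[x/w](ρ[v/x](ρ[z/v](R))) → 6
  ρ[w/z](ρ[x/w](ρ[v/x](ρ[z/v](R)))) → 6
  π[v,x,w](ρ[w/z](ρ[x/w](ρ[v/x](ρ[z/v](R))))) → 6
  (R − π[v,x,w](ρ[w/z](ρ[x/w](ρ[v/x](ρ[z/v](R)))))) → 6
  σ[x='t']((R − π[v,x,w](ρ[w/z](ρ[x/w](ρ[v/x](ρ[z/v](R))))))) → 2

|E| = 2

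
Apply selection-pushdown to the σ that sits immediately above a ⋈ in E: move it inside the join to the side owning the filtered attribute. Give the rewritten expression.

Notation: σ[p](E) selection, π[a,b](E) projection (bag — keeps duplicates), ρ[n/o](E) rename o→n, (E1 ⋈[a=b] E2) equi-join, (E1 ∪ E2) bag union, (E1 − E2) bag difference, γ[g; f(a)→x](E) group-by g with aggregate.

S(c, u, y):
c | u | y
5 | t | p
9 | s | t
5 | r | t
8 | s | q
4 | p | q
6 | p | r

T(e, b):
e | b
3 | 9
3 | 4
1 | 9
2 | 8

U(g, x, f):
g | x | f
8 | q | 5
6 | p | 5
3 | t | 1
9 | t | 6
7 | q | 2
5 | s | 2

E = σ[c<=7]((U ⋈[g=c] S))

σ filters on c, owned by the right side.
E' = (U ⋈[g=c] σ[c<=7](S))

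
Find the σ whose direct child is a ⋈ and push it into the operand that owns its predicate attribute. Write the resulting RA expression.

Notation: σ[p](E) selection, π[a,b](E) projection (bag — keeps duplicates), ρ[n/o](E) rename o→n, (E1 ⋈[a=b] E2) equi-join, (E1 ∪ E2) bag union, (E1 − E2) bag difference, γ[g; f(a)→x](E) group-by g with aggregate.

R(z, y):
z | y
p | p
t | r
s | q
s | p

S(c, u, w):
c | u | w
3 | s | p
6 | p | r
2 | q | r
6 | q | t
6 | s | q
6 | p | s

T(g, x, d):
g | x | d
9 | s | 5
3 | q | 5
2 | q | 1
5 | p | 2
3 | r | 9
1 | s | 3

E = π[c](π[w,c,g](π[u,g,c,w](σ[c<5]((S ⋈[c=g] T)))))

σ filters on c, owned by the left side.
E' = π[c](π[w,c,g](π[u,g,c,w]((σ[c<5](S) ⋈[c=g] T))))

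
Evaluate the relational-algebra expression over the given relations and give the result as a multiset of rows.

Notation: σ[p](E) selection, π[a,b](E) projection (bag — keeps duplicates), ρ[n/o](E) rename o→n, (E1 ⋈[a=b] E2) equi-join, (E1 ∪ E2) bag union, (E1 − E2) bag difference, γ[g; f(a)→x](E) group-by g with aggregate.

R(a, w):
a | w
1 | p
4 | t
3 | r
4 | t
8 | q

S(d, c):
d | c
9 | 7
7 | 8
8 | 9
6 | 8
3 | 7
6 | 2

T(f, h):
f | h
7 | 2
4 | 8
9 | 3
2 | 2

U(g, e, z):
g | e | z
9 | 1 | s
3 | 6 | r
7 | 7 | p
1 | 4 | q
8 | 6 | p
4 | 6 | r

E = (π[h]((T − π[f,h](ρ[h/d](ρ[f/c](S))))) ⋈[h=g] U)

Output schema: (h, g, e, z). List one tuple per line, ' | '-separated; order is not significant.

Subexpression sizes:
  T → 4
  S → 6
  ρ[f/c](S) → 6
  ρ[h/d](ρ[f/c](S)) → 6
  π[f,h](ρ[h/d](ρ[f/c](S))) → 6
  (T − π[f,h](ρ[h/d](ρ[f/c](S)))) → 4
  π[h]((T − π[f,h](ρ[h/d](ρ[f/c](S))))) → 4
  U → 6
  (π[h]((T − π[f,h](ρ[h/d](ρ[f/c](S))))) ⋈[h=g] U) → 2

== RESULT ==
h | g | e | z
3 | 3 | 6 | r
8 | 8 | 6 | p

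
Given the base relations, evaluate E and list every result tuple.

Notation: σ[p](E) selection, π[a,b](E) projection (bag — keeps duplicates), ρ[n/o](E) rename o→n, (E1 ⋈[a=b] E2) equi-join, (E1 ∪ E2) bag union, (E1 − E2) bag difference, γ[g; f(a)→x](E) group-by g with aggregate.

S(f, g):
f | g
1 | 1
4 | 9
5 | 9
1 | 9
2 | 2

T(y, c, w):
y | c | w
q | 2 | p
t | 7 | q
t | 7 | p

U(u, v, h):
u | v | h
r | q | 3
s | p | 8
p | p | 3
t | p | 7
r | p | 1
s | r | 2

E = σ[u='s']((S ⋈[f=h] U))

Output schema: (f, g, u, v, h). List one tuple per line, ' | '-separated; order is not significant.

Stepwise |·|:
  S → 5
  U → 6
  (S ⋈[f=h] U) → 3
  σ[u='s']((S ⋈[f=h] U)) → 1

== RESULT ==
f | g | u | v | h
2 | 2 | s | r | 2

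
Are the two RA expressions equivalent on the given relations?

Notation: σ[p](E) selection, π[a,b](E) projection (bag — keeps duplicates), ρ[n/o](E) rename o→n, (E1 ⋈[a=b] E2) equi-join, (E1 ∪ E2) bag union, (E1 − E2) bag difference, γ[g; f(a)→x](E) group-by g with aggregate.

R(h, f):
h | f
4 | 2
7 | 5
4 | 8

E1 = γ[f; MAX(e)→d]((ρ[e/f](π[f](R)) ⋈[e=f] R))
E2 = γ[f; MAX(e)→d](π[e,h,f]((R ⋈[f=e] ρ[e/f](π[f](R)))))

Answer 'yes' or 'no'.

E1 subexpression sizes:
  R → 3
  π[f](R) → 3
  ρ[e/f](π[f](R)) → 3
  R → 3
  (ρ[e/f](π[f](R)) ⋈[e=f] R) → 3
  γ[f; MAX(e)→d]((ρ[e/f](π[f](R)) ⋈[e=f] R)) → 3
E2 subexpression sizes:
  R → 3
  R → 3
  π[f](R) → 3
  ρ[e/f](π[f](R)) → 3
  (R ⋈[f=e] ρ[e/f](π[f](R))) → 3
  π[e,h,f]((R ⋈[f=e] ρ[e/f](π[f](R)))) → 3
  γ[f; MAX(e)→d](π[e,h,f]((R ⋈[f=e] ρ[e/f](π[f](R))))) → 3

E1 and E2 produce the same multiset:
f | d
2 | 2
5 | 5
8 | 8

yes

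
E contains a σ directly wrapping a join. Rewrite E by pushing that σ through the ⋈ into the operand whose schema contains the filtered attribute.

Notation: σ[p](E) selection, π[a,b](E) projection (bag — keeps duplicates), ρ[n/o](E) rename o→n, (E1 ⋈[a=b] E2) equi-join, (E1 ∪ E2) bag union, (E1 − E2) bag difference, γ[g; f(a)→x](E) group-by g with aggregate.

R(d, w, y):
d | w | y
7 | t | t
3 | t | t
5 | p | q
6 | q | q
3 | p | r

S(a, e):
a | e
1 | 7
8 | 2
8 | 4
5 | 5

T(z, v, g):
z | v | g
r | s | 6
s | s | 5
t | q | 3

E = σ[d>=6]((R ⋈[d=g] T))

σ filters on d, owned by the left side.
E' = (σ[d>=6](R) ⋈[d=g] T)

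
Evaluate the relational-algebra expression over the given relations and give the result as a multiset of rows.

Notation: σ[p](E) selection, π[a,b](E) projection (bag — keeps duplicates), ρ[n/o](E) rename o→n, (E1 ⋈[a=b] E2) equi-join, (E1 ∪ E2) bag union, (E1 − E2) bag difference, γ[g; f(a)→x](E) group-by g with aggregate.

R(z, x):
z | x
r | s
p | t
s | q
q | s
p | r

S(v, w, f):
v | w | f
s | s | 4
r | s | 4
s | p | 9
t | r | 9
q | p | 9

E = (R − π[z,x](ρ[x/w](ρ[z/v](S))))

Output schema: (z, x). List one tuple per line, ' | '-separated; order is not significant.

Row counts bottom-up:
  R → 5
  S → 5
  ρ[z/v](S) → 5
  ρ[x/w](ρ[z/v](S)) → 5
  π[z,x](ρ[x/w](ρ[z/v](S))) → 5
  (R − π[z,x](ρ[x/w](ρ[z/v](S)))) → 4

== RESULT ==
z | x
p | r
p | t
q | s
s | q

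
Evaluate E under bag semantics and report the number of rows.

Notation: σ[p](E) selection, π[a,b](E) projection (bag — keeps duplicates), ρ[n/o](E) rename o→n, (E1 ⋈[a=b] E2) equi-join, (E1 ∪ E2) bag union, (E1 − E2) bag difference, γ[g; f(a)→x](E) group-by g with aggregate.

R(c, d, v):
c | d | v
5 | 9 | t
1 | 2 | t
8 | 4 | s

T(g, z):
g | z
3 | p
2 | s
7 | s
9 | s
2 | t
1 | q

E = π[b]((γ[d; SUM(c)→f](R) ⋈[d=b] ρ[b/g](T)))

Subexpression sizes:
  R → 3
  γ[d; SUM(c)→f](R) → 3
  T → 6
  ρ[b/g](T) → 6
  (γ[d; SUM(c)→f](R) ⋈[d=b] ρ[b/g](T)) → 3
  π[b]((γ[d; SUM(c)→f](R) ⋈[d=b] ρ[b/g](T))) → 3

|E| = 3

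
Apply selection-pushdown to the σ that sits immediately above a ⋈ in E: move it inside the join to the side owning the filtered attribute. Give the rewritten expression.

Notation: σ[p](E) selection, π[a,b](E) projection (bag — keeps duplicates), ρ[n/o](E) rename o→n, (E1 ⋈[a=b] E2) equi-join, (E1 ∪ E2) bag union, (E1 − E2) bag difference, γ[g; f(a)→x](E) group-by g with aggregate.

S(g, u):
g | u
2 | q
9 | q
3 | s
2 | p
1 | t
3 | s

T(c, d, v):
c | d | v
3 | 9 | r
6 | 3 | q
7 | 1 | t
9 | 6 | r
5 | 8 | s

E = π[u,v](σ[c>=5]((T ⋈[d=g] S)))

σ filters on c, owned by the left side.
E' = π[u,v]((σ[c>=5](T) ⋈[d=g] S))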